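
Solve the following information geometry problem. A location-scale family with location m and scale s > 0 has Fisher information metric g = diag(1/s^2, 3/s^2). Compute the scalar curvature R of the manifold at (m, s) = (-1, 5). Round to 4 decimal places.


The metric has the form g = (A dm^2 + B ds^2)/s^2 with A = 1, B = 3.
Substitute u = sqrt(A/B)*m: g = B*(du^2 + ds^2)/s^2, i.e. B times the
Poincare upper half-plane metric, which has constant Gaussian curvature -1.
Scaling a 2D metric by a constant c divides the Gaussian curvature by c,
so K = -1/B = -1/(3) = -0.3333 everywhere (the point (m, s) = (-1, 5) is irrelevant:
the curvature is constant).
Scalar curvature in dimension 2: R = 2K = -2/(3) = -0.6667.

-0.6667


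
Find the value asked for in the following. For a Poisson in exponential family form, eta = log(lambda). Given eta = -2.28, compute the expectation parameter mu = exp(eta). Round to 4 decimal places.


Expectation parameter for Poisson exponential family:
mu = exp(eta).
eta = -2.28.
mu = exp(-2.28) = 0.1023

0.1023


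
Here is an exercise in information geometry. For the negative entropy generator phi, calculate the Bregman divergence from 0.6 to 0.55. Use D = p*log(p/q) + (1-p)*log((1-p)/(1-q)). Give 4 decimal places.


Bregman divergence with negative entropy generator:
D = p*log(p/q) + (1-p)*log((1-p)/(1-q)).
p = 0.6, q = 0.55.
p*log(p/q) = 0.6*log(0.6/0.55) = 0.052207.
(1-p)*log((1-p)/(1-q)) = 0.4*log(0.4/0.45) = -0.047113.
D = 0.052207 + -0.047113 = 0.0051

0.0051


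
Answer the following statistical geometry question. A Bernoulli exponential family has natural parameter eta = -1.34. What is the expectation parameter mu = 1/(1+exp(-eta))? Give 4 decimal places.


Dual coordinate (expectation parameter) for Bernoulli:
mu = 1/(1+exp(-eta)).
eta = -1.34.
exp(-eta) = exp(1.34) = 3.819044.
mu = 1/(1+3.819044) = 0.2075

0.2075


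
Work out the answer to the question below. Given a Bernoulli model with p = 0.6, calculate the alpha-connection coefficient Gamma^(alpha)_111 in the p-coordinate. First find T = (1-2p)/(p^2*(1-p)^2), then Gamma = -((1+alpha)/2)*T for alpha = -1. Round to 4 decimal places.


Skewness (Amari-Chentsov) tensor: T = (1-2p)/(p^2*(1-p)^2).
p = 0.6, 1-2p = -0.2, p^2 = 0.36, (1-p)^2 = 0.16.
T = -0.2/(0.36 * 0.16) = -3.472222.
In the p-coordinate, Gamma^(alpha) = Gamma^(0) - (alpha/2)*T with Gamma^(0) = (1/2)*g'(p) = -T/2,
so Gamma^(alpha) = -((1+alpha)/2)*T.
alpha = -1, -(1+alpha)/2 = 0.0.
Gamma = 0.0 * -3.472222 = 0.0000

0.0000


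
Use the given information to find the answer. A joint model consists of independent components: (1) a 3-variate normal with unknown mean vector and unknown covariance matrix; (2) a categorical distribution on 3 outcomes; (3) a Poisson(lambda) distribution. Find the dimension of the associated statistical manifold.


The dimension of a statistical manifold equals the number of free
(independent) real parameters of the model. For a product of independent
blocks the parameter counts add.
- 3-variate normal: 3 (mean) + 3*4/2 = 6 (symmetric covariance) = 9.
- categorical on 3 outcomes (probabilities sum to 1): 3-1 = 2.
- Poisson (lambda): 1.
Total = 9 + 2 + 1 = 12.
Dimension = 12

12


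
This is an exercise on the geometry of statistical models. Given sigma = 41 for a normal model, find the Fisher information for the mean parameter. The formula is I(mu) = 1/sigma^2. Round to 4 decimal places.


The Fisher information for the mean of a normal distribution is I(mu) = 1/sigma^2.
sigma = 41, so sigma^2 = 1681.
I(mu) = 1/1681 = 0.0006

0.0006


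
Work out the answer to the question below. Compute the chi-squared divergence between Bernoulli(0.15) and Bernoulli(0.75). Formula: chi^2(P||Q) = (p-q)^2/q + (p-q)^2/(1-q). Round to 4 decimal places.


Chi-squared divergence between Bernoulli distributions:
chi^2 = (p-q)^2/q + (p-q)^2/(1-q).
p = 0.15, q = 0.75, p-q = -0.6.
(p-q)^2 = 0.36.
term1 = 0.36/0.75 = 0.48.
term2 = 0.36/0.25 = 1.44.
chi^2 = 0.48 + 1.44 = 1.9200

1.9200


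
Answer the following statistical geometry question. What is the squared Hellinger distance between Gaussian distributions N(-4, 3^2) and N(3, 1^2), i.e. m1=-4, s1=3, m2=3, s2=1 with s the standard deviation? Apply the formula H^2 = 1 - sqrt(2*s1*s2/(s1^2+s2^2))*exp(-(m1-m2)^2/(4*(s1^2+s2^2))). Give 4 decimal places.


Squared Hellinger distance for Gaussians:
H^2 = 1 - sqrt(2*s1*s2/(s1^2+s2^2)) * exp(-(m1-m2)^2/(4*(s1^2+s2^2))).
s1^2 = 9, s2^2 = 1, s1^2+s2^2 = 10.
sqrt(2*3*1/(10)) = 0.774597.
(m1-m2)^2 = (-7)^2 = 49.
exp(-49/(4*10)) = exp(-1.225) = 0.293758.
H^2 = 1 - 0.774597*0.293758 = 0.7725

0.7725


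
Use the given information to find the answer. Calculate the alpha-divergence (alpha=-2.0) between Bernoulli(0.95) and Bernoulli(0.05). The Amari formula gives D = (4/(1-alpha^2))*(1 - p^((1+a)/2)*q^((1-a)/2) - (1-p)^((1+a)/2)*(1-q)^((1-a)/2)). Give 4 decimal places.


Amari alpha-divergence:
D = (4/(1-alpha^2))*(1 - p^((1+a)/2)*q^((1-a)/2) - (1-p)^((1+a)/2)*(1-q)^((1-a)/2)).
alpha = -2.0, p = 0.95, q = 0.05.
e1 = (1+alpha)/2 = -0.5, e2 = (1-alpha)/2 = 1.5.
t1 = p^e1 * q^e2 = 0.95^-0.5 * 0.05^1.5 = 0.011471.
t2 = (1-p)^e1 * (1-q)^e2 = 0.05^-0.5 * 0.95^1.5 = 4.140954.
4/(1-alpha^2) = -1.333333.
D = -1.333333*(1 - 0.011471 - 4.140954) = 4.2032

4.2032


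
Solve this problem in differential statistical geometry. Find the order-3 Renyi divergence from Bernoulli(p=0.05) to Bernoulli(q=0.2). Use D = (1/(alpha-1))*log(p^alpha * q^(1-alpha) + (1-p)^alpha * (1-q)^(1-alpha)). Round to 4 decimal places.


Renyi divergence of order alpha between Bernoulli distributions:
D = (1/(alpha-1))*log(p^alpha * q^(1-alpha) + (1-p)^alpha * (1-q)^(1-alpha)).
alpha = 3, p = 0.05, q = 0.2.
p^alpha * q^(1-alpha) = 0.05^3 * 0.2^-2 = 0.003125.
(1-p)^alpha * (1-q)^(1-alpha) = 0.95^3 * 0.8^-2 = 1.339648.
sum = 0.003125 + 1.339648 = 1.342773.
D = (1/2)*log(1.342773) = 0.1474

0.1474


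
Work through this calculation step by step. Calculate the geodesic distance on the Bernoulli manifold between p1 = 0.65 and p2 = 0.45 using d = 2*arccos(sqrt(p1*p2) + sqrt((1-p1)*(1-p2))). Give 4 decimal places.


Geodesic distance on Bernoulli manifold:
d(p1,p2) = 2*arccos(sqrt(p1*p2) + sqrt((1-p1)*(1-p2))).
sqrt(p1*p2) = sqrt(0.65*0.45) = 0.540833.
sqrt((1-p1)*(1-p2)) = sqrt(0.35*0.55) = 0.438748.
arg = 0.540833 + 0.438748 = 0.979581.
d = 2*arccos(0.979581) = 0.4049

0.4049


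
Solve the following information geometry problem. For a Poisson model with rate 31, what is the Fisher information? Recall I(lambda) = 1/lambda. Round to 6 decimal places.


Fisher information for Poisson: I(lambda) = 1/lambda.
lambda = 31.
I(lambda) = 1/31 = 0.032258

0.032258


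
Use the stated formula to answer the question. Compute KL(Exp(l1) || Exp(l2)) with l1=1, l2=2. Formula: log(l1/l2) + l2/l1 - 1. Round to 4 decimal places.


KL divergence for exponential family:
KL = log(l1/l2) + l2/l1 - 1.
log(1/2) = -0.693147.
2/1 = 2.0.
KL = -0.693147 + 2.0 - 1 = 0.3069

0.3069


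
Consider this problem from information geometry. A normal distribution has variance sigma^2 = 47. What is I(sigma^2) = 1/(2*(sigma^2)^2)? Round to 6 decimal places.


Fisher information for variance: I(sigma^2) = 1/(2*sigma^4).
sigma^2 = 47, so sigma^4 = 2209.
I = 1/(2*2209) = 1/4418 = 0.000226

0.000226


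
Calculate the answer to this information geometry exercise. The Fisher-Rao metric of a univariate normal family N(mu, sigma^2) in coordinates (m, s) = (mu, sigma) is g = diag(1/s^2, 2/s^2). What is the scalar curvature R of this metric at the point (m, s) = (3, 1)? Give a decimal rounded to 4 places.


The metric has the form g = (A dm^2 + B ds^2)/s^2 with A = 1, B = 2.
Substitute u = sqrt(A/B)*m: g = B*(du^2 + ds^2)/s^2, i.e. B times the
Poincare upper half-plane metric, which has constant Gaussian curvature -1.
Scaling a 2D metric by a constant c divides the Gaussian curvature by c,
so K = -1/B = -1/(2) = -0.5000 everywhere (the point (m, s) = (3, 1) is irrelevant:
the curvature is constant).
Scalar curvature in dimension 2: R = 2K = -2/(2) = -1.0000.

-1.0000


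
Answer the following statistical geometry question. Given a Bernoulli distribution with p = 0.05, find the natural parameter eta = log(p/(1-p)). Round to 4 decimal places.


Natural parameter for Bernoulli: eta = log(p/(1-p)).
p = 0.05, 1-p = 0.95.
p/(1-p) = 0.052632.
eta = log(0.052632) = -2.9444

-2.9444


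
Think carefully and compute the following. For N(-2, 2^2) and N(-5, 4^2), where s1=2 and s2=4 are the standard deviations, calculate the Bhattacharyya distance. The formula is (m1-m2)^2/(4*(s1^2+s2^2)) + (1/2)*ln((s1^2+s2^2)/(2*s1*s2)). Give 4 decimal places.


Bhattacharyya distance between two Gaussians:
DB = (m1-m2)^2/(4*(s1^2+s2^2)) + (1/2)*ln((s1^2+s2^2)/(2*s1*s2)).
(m1-m2)^2 = (3)^2 = 9.
s1^2+s2^2 = 4 + 16 = 20.
term1 = 9/80 = 0.1125.
term2 = 0.5*ln(20/16.0) = 0.111572.
DB = 0.1125 + 0.111572 = 0.2241

0.2241


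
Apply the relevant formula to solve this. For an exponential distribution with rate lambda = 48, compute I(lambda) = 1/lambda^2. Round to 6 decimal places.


Fisher information for exponential: I(lambda) = 1/lambda^2.
lambda = 48, lambda^2 = 2304.
I = 1/2304 = 0.000434

0.000434


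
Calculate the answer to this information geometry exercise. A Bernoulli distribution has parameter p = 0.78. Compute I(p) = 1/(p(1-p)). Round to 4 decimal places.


For Bernoulli(p), Fisher information is I(p) = 1/(p*(1-p)).
p = 0.78, 1-p = 0.22.
p*(1-p) = 0.1716.
I(p) = 1/0.1716 = 5.8275

5.8275


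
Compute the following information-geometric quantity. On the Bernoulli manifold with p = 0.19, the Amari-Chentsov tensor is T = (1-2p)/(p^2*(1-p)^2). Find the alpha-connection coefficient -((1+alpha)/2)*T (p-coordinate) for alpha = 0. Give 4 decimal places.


Skewness (Amari-Chentsov) tensor: T = (1-2p)/(p^2*(1-p)^2).
p = 0.19, 1-2p = 0.62, p^2 = 0.0361, (1-p)^2 = 0.6561.
T = 0.62/(0.0361 * 0.6561) = 26.176673.
In the p-coordinate, Gamma^(alpha) = Gamma^(0) - (alpha/2)*T with Gamma^(0) = (1/2)*g'(p) = -T/2,
so Gamma^(alpha) = -((1+alpha)/2)*T.
alpha = 0, -(1+alpha)/2 = -0.5.
Gamma = -0.5 * 26.176673 = -13.0883

-13.0883


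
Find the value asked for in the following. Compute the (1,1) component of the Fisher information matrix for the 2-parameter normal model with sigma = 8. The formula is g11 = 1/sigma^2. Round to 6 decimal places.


For the 2-parameter normal family, the Fisher metric has:
  g11 = 1/sigma^2, g22 = 2/sigma^2.
sigma = 8, sigma^2 = 64.
g11 = 0.015625

0.015625


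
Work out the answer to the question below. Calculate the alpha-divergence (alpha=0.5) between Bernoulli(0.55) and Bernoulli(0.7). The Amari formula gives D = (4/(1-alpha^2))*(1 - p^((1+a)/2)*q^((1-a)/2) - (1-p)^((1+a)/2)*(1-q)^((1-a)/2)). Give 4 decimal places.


Amari alpha-divergence:
D = (4/(1-alpha^2))*(1 - p^((1+a)/2)*q^((1-a)/2) - (1-p)^((1+a)/2)*(1-q)^((1-a)/2)).
alpha = 0.5, p = 0.55, q = 0.7.
e1 = (1+alpha)/2 = 0.75, e2 = (1-alpha)/2 = 0.25.
t1 = p^e1 * q^e2 = 0.55^0.75 * 0.7^0.25 = 0.58418.
t2 = (1-p)^e1 * (1-q)^e2 = 0.45^0.75 * 0.3^0.25 = 0.406621.
4/(1-alpha^2) = 5.333333.
D = 5.333333*(1 - 0.58418 - 0.406621) = 0.0491

0.0491


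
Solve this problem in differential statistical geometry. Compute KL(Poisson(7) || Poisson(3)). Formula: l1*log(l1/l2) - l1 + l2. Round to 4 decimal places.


KL divergence for Poisson:
KL = l1*log(l1/l2) - l1 + l2.
l1 = 7, l2 = 3.
log(7/3) = 0.847298.
l1*log(l1/l2) = 7 * 0.847298 = 5.931085.
KL = 5.931085 - 7 + 3 = 1.9311

1.9311


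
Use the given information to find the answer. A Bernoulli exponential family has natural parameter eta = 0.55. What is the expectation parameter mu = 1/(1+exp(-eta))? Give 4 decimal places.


Dual coordinate (expectation parameter) for Bernoulli:
mu = 1/(1+exp(-eta)).
eta = 0.55.
exp(-eta) = exp(-0.55) = 0.57695.
mu = 1/(1+0.57695) = 0.6341

0.6341


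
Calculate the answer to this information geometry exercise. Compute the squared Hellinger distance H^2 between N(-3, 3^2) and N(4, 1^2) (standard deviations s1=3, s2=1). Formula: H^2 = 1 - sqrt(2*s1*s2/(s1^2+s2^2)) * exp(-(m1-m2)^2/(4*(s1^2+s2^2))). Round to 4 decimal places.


Squared Hellinger distance for Gaussians:
H^2 = 1 - sqrt(2*s1*s2/(s1^2+s2^2)) * exp(-(m1-m2)^2/(4*(s1^2+s2^2))).
s1^2 = 9, s2^2 = 1, s1^2+s2^2 = 10.
sqrt(2*3*1/(10)) = 0.774597.
(m1-m2)^2 = (-7)^2 = 49.
exp(-49/(4*10)) = exp(-1.225) = 0.293758.
H^2 = 1 - 0.774597*0.293758 = 0.7725

0.7725


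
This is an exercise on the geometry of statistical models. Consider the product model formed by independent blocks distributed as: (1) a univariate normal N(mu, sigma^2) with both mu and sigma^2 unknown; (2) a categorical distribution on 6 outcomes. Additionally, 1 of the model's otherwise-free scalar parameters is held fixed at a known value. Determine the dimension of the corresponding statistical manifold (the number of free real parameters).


The dimension of a statistical manifold equals the number of free
(independent) real parameters of the model. For a product of independent
blocks the parameter counts add.
- normal (mu, sigma^2): 2.
- categorical on 6 outcomes (probabilities sum to 1): 6-1 = 5.
Total = 2 + 5 = 7.
1 parameter(s) fixed at known values: 7 - 1 = 6.
Dimension = 6

6


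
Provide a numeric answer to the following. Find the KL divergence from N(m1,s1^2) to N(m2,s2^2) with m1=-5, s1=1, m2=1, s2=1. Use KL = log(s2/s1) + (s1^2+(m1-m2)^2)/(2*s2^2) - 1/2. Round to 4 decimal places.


KL divergence between normal distributions:
KL = log(s2/s1) + (s1^2 + (m1-m2)^2)/(2*s2^2) - 1/2.
log(1/1) = 0.0.
(1^2 + (-5-1)^2)/(2*1^2) = (1 + 36)/2 = 18.5.
KL = 0.0 + 18.5 - 0.5 = 18.0000

18.0000


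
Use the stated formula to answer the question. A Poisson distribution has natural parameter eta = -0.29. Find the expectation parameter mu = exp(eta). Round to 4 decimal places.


Expectation parameter for Poisson exponential family:
mu = exp(eta).
eta = -0.29.
mu = exp(-0.29) = 0.7483

0.7483


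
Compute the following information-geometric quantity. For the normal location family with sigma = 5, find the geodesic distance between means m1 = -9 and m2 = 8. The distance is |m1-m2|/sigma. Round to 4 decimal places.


On the fixed-variance normal subfamily, geodesic distance = |m1-m2|/sigma.
|-9 - 8| = 17.
sigma = 5.
d = 17/5 = 3.4000

3.4000


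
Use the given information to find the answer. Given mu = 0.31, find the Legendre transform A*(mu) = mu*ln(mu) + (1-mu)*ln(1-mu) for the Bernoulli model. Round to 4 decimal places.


Legendre transform for Bernoulli:
A*(mu) = mu*log(mu) + (1-mu)*log(1-mu).
mu = 0.31, 1-mu = 0.69.
mu*log(mu) = 0.31*log(0.31) = -0.363067.
(1-mu)*log(1-mu) = 0.69*log(0.69) = -0.256034.
A* = -0.363067 + -0.256034 = -0.6191

-0.6191


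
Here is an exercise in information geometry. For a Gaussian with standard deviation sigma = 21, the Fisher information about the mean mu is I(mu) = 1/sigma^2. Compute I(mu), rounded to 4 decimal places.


The Fisher information for the mean of a normal distribution is I(mu) = 1/sigma^2.
sigma = 21, so sigma^2 = 441.
I(mu) = 1/441 = 0.0023

0.0023


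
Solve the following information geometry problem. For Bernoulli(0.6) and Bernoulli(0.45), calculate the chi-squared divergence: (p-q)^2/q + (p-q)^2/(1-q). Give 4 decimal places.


Chi-squared divergence between Bernoulli distributions:
chi^2 = (p-q)^2/q + (p-q)^2/(1-q).
p = 0.6, q = 0.45, p-q = 0.15.
(p-q)^2 = 0.0225.
term1 = 0.0225/0.45 = 0.05.
term2 = 0.0225/0.55 = 0.040909.
chi^2 = 0.05 + 0.040909 = 0.0909

0.0909


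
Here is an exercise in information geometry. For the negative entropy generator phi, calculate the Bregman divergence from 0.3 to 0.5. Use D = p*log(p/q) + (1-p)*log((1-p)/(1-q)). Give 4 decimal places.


Bregman divergence with negative entropy generator:
D = p*log(p/q) + (1-p)*log((1-p)/(1-q)).
p = 0.3, q = 0.5.
p*log(p/q) = 0.3*log(0.3/0.5) = -0.153248.
(1-p)*log((1-p)/(1-q)) = 0.7*log(0.7/0.5) = 0.235531.
D = -0.153248 + 0.235531 = 0.0823

0.0823


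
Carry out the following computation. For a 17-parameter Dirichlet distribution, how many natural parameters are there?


Exponential family dimension calculation:
Dirichlet with 17 components has 17 natural parameters.

17


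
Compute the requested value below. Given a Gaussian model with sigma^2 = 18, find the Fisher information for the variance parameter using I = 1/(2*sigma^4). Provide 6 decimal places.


Fisher information for variance: I(sigma^2) = 1/(2*sigma^4).
sigma^2 = 18, so sigma^4 = 324.
I = 1/(2*324) = 1/648 = 0.001543

0.001543


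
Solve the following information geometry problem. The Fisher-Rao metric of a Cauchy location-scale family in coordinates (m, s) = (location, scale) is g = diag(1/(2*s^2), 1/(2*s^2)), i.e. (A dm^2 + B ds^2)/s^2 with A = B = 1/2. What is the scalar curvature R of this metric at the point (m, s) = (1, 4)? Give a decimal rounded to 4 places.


The metric has the form g = (A dm^2 + B ds^2)/s^2 with A = 1/2, B = 1/2.
Substitute u = sqrt(A/B)*m: g = B*(du^2 + ds^2)/s^2, i.e. B times the
Poincare upper half-plane metric, which has constant Gaussian curvature -1.
Scaling a 2D metric by a constant c divides the Gaussian curvature by c,
so K = -1/B = -1/(1/2) = -2.0000 everywhere (the point (m, s) = (1, 4) is irrelevant:
the curvature is constant).
Scalar curvature in dimension 2: R = 2K = -2/(1/2) = -4.0000.

-4.0000


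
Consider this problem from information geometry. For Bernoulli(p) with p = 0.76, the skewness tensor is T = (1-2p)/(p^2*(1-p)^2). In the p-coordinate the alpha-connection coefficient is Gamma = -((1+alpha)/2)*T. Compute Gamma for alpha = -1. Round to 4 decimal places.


Skewness (Amari-Chentsov) tensor: T = (1-2p)/(p^2*(1-p)^2).
p = 0.76, 1-2p = -0.52, p^2 = 0.5776, (1-p)^2 = 0.0576.
T = -0.52/(0.5776 * 0.0576) = -15.629809.
In the p-coordinate, Gamma^(alpha) = Gamma^(0) - (alpha/2)*T with Gamma^(0) = (1/2)*g'(p) = -T/2,
so Gamma^(alpha) = -((1+alpha)/2)*T.
alpha = -1, -(1+alpha)/2 = 0.0.
Gamma = 0.0 * -15.629809 = 0.0000

0.0000


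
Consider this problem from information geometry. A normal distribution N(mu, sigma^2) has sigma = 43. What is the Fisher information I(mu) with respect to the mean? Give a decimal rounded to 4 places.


The Fisher information for the mean of a normal distribution is I(mu) = 1/sigma^2.
sigma = 43, so sigma^2 = 1849.
I(mu) = 1/1849 = 0.0005

0.0005


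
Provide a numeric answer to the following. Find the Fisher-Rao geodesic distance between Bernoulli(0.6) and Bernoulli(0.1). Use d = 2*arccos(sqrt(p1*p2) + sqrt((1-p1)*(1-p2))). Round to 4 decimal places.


Geodesic distance on Bernoulli manifold:
d(p1,p2) = 2*arccos(sqrt(p1*p2) + sqrt((1-p1)*(1-p2))).
sqrt(p1*p2) = sqrt(0.6*0.1) = 0.244949.
sqrt((1-p1)*(1-p2)) = sqrt(0.4*0.9) = 0.6.
arg = 0.244949 + 0.6 = 0.844949.
d = 2*arccos(0.844949) = 1.1287

1.1287


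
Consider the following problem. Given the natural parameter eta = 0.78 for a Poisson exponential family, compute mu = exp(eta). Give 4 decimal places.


Expectation parameter for Poisson exponential family:
mu = exp(eta).
eta = 0.78.
mu = exp(0.78) = 2.1815

2.1815


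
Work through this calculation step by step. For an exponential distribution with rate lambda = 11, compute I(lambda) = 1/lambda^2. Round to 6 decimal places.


Fisher information for exponential: I(lambda) = 1/lambda^2.
lambda = 11, lambda^2 = 121.
I = 1/121 = 0.008264

0.008264


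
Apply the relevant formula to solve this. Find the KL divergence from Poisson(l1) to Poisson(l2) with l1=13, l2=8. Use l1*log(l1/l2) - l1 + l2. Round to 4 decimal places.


KL divergence for Poisson:
KL = l1*log(l1/l2) - l1 + l2.
l1 = 13, l2 = 8.
log(13/8) = 0.485508.
l1*log(l1/l2) = 13 * 0.485508 = 6.311602.
KL = 6.311602 - 13 + 8 = 1.3116

1.3116


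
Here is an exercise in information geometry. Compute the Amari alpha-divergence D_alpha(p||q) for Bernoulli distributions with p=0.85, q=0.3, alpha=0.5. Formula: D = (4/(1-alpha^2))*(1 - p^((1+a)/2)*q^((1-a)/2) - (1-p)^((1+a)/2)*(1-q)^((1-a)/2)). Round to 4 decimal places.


Amari alpha-divergence:
D = (4/(1-alpha^2))*(1 - p^((1+a)/2)*q^((1-a)/2) - (1-p)^((1+a)/2)*(1-q)^((1-a)/2)).
alpha = 0.5, p = 0.85, q = 0.3.
e1 = (1+alpha)/2 = 0.75, e2 = (1-alpha)/2 = 0.25.
t1 = p^e1 * q^e2 = 0.85^0.75 * 0.3^0.25 = 0.655156.
t2 = (1-p)^e1 * (1-q)^e2 = 0.15^0.75 * 0.7^0.25 = 0.220467.
4/(1-alpha^2) = 5.333333.
D = 5.333333*(1 - 0.655156 - 0.220467) = 0.6633

0.6633


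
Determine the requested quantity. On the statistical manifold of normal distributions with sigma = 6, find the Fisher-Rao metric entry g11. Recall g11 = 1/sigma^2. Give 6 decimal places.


For the 2-parameter normal family, the Fisher metric has:
  g11 = 1/sigma^2, g22 = 2/sigma^2.
sigma = 6, sigma^2 = 36.
g11 = 0.027778

0.027778


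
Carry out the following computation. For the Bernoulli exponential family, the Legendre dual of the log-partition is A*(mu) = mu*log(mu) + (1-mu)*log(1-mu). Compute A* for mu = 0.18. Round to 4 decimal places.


Legendre transform for Bernoulli:
A*(mu) = mu*log(mu) + (1-mu)*log(1-mu).
mu = 0.18, 1-mu = 0.82.
mu*log(mu) = 0.18*log(0.18) = -0.308664.
(1-mu)*log(1-mu) = 0.82*log(0.82) = -0.16273.
A* = -0.308664 + -0.16273 = -0.4714

-0.4714


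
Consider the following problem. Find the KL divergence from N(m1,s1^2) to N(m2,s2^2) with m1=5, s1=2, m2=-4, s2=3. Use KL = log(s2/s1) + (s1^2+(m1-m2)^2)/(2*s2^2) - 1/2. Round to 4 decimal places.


KL divergence between normal distributions:
KL = log(s2/s1) + (s1^2 + (m1-m2)^2)/(2*s2^2) - 1/2.
log(3/2) = 0.405465.
(2^2 + (5--4)^2)/(2*3^2) = (4 + 81)/18 = 4.722222.
KL = 0.405465 + 4.722222 - 0.5 = 4.6277

4.6277


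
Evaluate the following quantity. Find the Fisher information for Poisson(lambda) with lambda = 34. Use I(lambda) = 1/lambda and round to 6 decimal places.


Fisher information for Poisson: I(lambda) = 1/lambda.
lambda = 34.
I(lambda) = 1/34 = 0.029412

0.029412


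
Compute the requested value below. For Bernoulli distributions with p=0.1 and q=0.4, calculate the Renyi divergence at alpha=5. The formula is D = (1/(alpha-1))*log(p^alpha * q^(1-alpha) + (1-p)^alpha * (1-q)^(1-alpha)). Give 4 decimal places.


Renyi divergence of order alpha between Bernoulli distributions:
D = (1/(alpha-1))*log(p^alpha * q^(1-alpha) + (1-p)^alpha * (1-q)^(1-alpha)).
alpha = 5, p = 0.1, q = 0.4.
p^alpha * q^(1-alpha) = 0.1^5 * 0.4^-4 = 0.000391.
(1-p)^alpha * (1-q)^(1-alpha) = 0.9^5 * 0.6^-4 = 4.55625.
sum = 0.000391 + 4.55625 = 4.556641.
D = (1/4)*log(4.556641) = 0.3791

0.3791


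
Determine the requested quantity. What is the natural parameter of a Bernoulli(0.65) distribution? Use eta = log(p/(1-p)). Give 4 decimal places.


Natural parameter for Bernoulli: eta = log(p/(1-p)).
p = 0.65, 1-p = 0.35.
p/(1-p) = 1.857143.
eta = log(1.857143) = 0.6190

0.6190


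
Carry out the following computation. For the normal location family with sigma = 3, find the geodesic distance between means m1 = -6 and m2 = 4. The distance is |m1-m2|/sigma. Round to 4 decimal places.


On the fixed-variance normal subfamily, geodesic distance = |m1-m2|/sigma.
|-6 - 4| = 10.
sigma = 3.
d = 10/3 = 3.3333

3.3333


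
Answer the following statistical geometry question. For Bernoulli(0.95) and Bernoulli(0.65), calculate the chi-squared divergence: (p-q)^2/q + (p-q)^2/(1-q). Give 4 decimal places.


Chi-squared divergence between Bernoulli distributions:
chi^2 = (p-q)^2/q + (p-q)^2/(1-q).
p = 0.95, q = 0.65, p-q = 0.3.
(p-q)^2 = 0.09.
term1 = 0.09/0.65 = 0.138462.
term2 = 0.09/0.35 = 0.257143.
chi^2 = 0.138462 + 0.257143 = 0.3956

0.3956


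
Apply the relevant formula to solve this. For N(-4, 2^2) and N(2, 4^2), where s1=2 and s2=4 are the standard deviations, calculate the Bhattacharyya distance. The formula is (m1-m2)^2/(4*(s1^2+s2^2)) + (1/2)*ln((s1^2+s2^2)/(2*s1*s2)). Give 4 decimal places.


Bhattacharyya distance between two Gaussians:
DB = (m1-m2)^2/(4*(s1^2+s2^2)) + (1/2)*ln((s1^2+s2^2)/(2*s1*s2)).
(m1-m2)^2 = (-6)^2 = 36.
s1^2+s2^2 = 4 + 16 = 20.
term1 = 36/80 = 0.45.
term2 = 0.5*ln(20/16.0) = 0.111572.
DB = 0.45 + 0.111572 = 0.5616

0.5616


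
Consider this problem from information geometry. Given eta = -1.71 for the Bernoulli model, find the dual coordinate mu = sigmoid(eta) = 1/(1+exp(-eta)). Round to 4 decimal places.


Dual coordinate (expectation parameter) for Bernoulli:
mu = 1/(1+exp(-eta)).
eta = -1.71.
exp(-eta) = exp(1.71) = 5.528961.
mu = 1/(1+5.528961) = 0.1532

0.1532


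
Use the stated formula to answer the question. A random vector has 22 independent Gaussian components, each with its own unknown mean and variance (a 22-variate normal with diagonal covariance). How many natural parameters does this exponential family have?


Exponential family dimension calculation:
Each univariate normal has two natural parameters (mu/sigma^2 and -1/(2 sigma^2)).
With 22 independent components, dim = 2 * 22 = 44.

44


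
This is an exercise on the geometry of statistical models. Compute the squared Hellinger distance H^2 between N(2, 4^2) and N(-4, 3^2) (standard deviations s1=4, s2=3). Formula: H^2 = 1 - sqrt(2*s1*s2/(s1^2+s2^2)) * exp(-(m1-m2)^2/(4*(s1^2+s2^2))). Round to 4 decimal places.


Squared Hellinger distance for Gaussians:
H^2 = 1 - sqrt(2*s1*s2/(s1^2+s2^2)) * exp(-(m1-m2)^2/(4*(s1^2+s2^2))).
s1^2 = 16, s2^2 = 9, s1^2+s2^2 = 25.
sqrt(2*4*3/(25)) = 0.979796.
(m1-m2)^2 = (6)^2 = 36.
exp(-36/(4*25)) = exp(-0.36) = 0.697676.
H^2 = 1 - 0.979796*0.697676 = 0.3164

0.3164


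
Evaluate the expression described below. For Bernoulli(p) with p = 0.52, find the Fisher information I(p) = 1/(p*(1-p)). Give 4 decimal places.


For Bernoulli(p), Fisher information is I(p) = 1/(p*(1-p)).
p = 0.52, 1-p = 0.48.
p*(1-p) = 0.2496.
I(p) = 1/0.2496 = 4.0064

4.0064


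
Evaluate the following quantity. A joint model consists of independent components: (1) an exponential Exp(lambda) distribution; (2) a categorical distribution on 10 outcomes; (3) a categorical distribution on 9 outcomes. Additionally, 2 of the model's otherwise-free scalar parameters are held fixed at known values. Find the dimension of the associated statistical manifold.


The dimension of a statistical manifold equals the number of free
(independent) real parameters of the model. For a product of independent
blocks the parameter counts add.
- exponential (lambda): 1.
- categorical on 10 outcomes (probabilities sum to 1): 10-1 = 9.
- categorical on 9 outcomes (probabilities sum to 1): 9-1 = 8.
Total = 1 + 9 + 8 = 18.
2 parameter(s) fixed at known values: 18 - 2 = 16.
Dimension = 16

16


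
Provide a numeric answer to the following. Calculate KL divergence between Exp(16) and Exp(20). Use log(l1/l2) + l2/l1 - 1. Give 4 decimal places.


KL divergence for exponential family:
KL = log(l1/l2) + l2/l1 - 1.
log(16/20) = -0.223144.
20/16 = 1.25.
KL = -0.223144 + 1.25 - 1 = 0.0269

0.0269


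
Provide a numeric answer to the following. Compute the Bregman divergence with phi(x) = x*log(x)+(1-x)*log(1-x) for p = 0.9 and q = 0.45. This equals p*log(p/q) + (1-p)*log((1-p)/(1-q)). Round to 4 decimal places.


Bregman divergence with negative entropy generator:
D = p*log(p/q) + (1-p)*log((1-p)/(1-q)).
p = 0.9, q = 0.45.
p*log(p/q) = 0.9*log(0.9/0.45) = 0.623832.
(1-p)*log((1-p)/(1-q)) = 0.1*log(0.1/0.55) = -0.170475.
D = 0.623832 + -0.170475 = 0.4534

0.4534


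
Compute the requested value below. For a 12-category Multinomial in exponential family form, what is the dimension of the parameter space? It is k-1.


Exponential family dimension calculation:
For Multinomial with k=12 categories, dim = k-1 = 11.

11


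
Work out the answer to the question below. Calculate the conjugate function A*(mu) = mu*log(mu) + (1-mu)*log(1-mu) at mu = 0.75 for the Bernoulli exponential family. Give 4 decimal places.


Legendre transform for Bernoulli:
A*(mu) = mu*log(mu) + (1-mu)*log(1-mu).
mu = 0.75, 1-mu = 0.25.
mu*log(mu) = 0.75*log(0.75) = -0.215762.
(1-mu)*log(1-mu) = 0.25*log(0.25) = -0.346574.
A* = -0.215762 + -0.346574 = -0.5623

-0.5623


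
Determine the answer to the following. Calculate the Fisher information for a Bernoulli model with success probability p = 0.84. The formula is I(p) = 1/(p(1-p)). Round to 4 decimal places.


For Bernoulli(p), Fisher information is I(p) = 1/(p*(1-p)).
p = 0.84, 1-p = 0.16.
p*(1-p) = 0.1344.
I(p) = 1/0.1344 = 7.4405

7.4405


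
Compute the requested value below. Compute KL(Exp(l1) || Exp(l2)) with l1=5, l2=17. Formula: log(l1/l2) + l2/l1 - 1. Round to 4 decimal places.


KL divergence for exponential family:
KL = log(l1/l2) + l2/l1 - 1.
log(5/17) = -1.223775.
17/5 = 3.4.
KL = -1.223775 + 3.4 - 1 = 1.1762

1.1762


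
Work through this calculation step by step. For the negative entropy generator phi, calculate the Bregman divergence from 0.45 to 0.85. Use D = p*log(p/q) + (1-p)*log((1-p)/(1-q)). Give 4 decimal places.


Bregman divergence with negative entropy generator:
D = p*log(p/q) + (1-p)*log((1-p)/(1-q)).
p = 0.45, q = 0.85.
p*log(p/q) = 0.45*log(0.45/0.85) = -0.286195.
(1-p)*log((1-p)/(1-q)) = 0.55*log(0.55/0.15) = 0.714606.
D = -0.286195 + 0.714606 = 0.4284

0.4284


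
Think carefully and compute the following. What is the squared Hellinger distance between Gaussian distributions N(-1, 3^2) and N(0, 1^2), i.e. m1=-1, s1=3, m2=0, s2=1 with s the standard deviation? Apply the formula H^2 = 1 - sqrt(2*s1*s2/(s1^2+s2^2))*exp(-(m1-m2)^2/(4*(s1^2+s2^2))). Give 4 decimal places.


Squared Hellinger distance for Gaussians:
H^2 = 1 - sqrt(2*s1*s2/(s1^2+s2^2)) * exp(-(m1-m2)^2/(4*(s1^2+s2^2))).
s1^2 = 9, s2^2 = 1, s1^2+s2^2 = 10.
sqrt(2*3*1/(10)) = 0.774597.
(m1-m2)^2 = (-1)^2 = 1.
exp(-1/(4*10)) = exp(-0.025) = 0.97531.
H^2 = 1 - 0.774597*0.97531 = 0.2445

0.2445


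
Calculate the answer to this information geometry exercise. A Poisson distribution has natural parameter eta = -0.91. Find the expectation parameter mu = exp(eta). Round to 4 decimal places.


Expectation parameter for Poisson exponential family:
mu = exp(eta).
eta = -0.91.
mu = exp(-0.91) = 0.4025

0.4025


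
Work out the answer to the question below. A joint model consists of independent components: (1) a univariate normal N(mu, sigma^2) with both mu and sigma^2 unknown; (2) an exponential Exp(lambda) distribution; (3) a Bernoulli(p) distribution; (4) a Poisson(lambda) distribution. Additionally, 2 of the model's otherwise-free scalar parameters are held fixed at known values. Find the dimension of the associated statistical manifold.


The dimension of a statistical manifold equals the number of free
(independent) real parameters of the model. For a product of independent
blocks the parameter counts add.
- normal (mu, sigma^2): 2.
- exponential (lambda): 1.
- Bernoulli (p): 1.
- Poisson (lambda): 1.
Total = 2 + 1 + 1 + 1 = 5.
2 parameter(s) fixed at known values: 5 - 2 = 3.
Dimension = 3

3


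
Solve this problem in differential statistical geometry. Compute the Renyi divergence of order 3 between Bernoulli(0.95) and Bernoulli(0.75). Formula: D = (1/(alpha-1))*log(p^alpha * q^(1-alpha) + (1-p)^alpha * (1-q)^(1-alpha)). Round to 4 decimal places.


Renyi divergence of order alpha between Bernoulli distributions:
D = (1/(alpha-1))*log(p^alpha * q^(1-alpha) + (1-p)^alpha * (1-q)^(1-alpha)).
alpha = 3, p = 0.95, q = 0.75.
p^alpha * q^(1-alpha) = 0.95^3 * 0.75^-2 = 1.524222.
(1-p)^alpha * (1-q)^(1-alpha) = 0.05^3 * 0.25^-2 = 0.002.
sum = 1.524222 + 0.002 = 1.526222.
D = (1/2)*log(1.526222) = 0.2114

0.2114


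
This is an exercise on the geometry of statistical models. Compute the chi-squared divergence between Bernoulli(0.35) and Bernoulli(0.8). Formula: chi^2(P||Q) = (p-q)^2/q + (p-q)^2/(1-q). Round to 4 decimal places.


Chi-squared divergence between Bernoulli distributions:
chi^2 = (p-q)^2/q + (p-q)^2/(1-q).
p = 0.35, q = 0.8, p-q = -0.45.
(p-q)^2 = 0.2025.
term1 = 0.2025/0.8 = 0.253125.
term2 = 0.2025/0.2 = 1.0125.
chi^2 = 0.253125 + 1.0125 = 1.2656

1.2656


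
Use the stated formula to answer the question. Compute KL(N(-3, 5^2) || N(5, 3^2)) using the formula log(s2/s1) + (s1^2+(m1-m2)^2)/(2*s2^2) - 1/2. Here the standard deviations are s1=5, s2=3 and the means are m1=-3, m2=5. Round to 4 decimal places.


KL divergence between normal distributions:
KL = log(s2/s1) + (s1^2 + (m1-m2)^2)/(2*s2^2) - 1/2.
log(3/5) = -0.510826.
(5^2 + (-3-5)^2)/(2*3^2) = (25 + 64)/18 = 4.944444.
KL = -0.510826 + 4.944444 - 0.5 = 3.9336

3.9336


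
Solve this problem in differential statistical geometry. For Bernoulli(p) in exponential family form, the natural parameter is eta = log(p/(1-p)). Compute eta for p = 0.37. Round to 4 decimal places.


Natural parameter for Bernoulli: eta = log(p/(1-p)).
p = 0.37, 1-p = 0.63.
p/(1-p) = 0.587302.
eta = log(0.587302) = -0.5322

-0.5322


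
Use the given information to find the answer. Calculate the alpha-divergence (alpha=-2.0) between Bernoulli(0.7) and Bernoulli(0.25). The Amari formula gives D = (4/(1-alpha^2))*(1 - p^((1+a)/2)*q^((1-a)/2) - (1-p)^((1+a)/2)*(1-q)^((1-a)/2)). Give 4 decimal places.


Amari alpha-divergence:
D = (4/(1-alpha^2))*(1 - p^((1+a)/2)*q^((1-a)/2) - (1-p)^((1+a)/2)*(1-q)^((1-a)/2)).
alpha = -2.0, p = 0.7, q = 0.25.
e1 = (1+alpha)/2 = -0.5, e2 = (1-alpha)/2 = 1.5.
t1 = p^e1 * q^e2 = 0.7^-0.5 * 0.25^1.5 = 0.149404.
t2 = (1-p)^e1 * (1-q)^e2 = 0.3^-0.5 * 0.75^1.5 = 1.185854.
4/(1-alpha^2) = -1.333333.
D = -1.333333*(1 - 0.149404 - 1.185854) = 0.4470

0.4470


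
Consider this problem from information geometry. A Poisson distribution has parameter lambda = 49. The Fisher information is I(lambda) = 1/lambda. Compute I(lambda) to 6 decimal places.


Fisher information for Poisson: I(lambda) = 1/lambda.
lambda = 49.
I(lambda) = 1/49 = 0.020408

0.020408


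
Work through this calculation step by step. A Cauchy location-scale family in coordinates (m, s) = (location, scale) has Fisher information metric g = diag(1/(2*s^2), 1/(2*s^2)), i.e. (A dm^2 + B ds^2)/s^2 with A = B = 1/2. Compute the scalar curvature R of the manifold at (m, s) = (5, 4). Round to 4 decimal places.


The metric has the form g = (A dm^2 + B ds^2)/s^2 with A = 1/2, B = 1/2.
Substitute u = sqrt(A/B)*m: g = B*(du^2 + ds^2)/s^2, i.e. B times the
Poincare upper half-plane metric, which has constant Gaussian curvature -1.
Scaling a 2D metric by a constant c divides the Gaussian curvature by c,
so K = -1/B = -1/(1/2) = -2.0000 everywhere (the point (m, s) = (5, 4) is irrelevant:
the curvature is constant).
Scalar curvature in dimension 2: R = 2K = -2/(1/2) = -4.0000.

-4.0000


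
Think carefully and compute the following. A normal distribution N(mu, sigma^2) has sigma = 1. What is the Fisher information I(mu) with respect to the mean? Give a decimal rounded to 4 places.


The Fisher information for the mean of a normal distribution is I(mu) = 1/sigma^2.
sigma = 1, so sigma^2 = 1.
I(mu) = 1/1 = 1.0000

1.0000


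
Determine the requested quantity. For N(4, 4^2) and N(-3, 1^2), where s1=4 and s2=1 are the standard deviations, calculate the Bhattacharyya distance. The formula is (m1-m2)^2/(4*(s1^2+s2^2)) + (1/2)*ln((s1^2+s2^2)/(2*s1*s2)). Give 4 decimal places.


Bhattacharyya distance between two Gaussians:
DB = (m1-m2)^2/(4*(s1^2+s2^2)) + (1/2)*ln((s1^2+s2^2)/(2*s1*s2)).
(m1-m2)^2 = (7)^2 = 49.
s1^2+s2^2 = 16 + 1 = 17.
term1 = 49/68 = 0.720588.
term2 = 0.5*ln(17/8.0) = 0.376886.
DB = 0.720588 + 0.376886 = 1.0975

1.0975


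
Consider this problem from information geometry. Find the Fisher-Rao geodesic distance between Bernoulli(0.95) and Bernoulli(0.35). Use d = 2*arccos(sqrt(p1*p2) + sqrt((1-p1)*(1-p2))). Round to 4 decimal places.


Geodesic distance on Bernoulli manifold:
d(p1,p2) = 2*arccos(sqrt(p1*p2) + sqrt((1-p1)*(1-p2))).
sqrt(p1*p2) = sqrt(0.95*0.35) = 0.576628.
sqrt((1-p1)*(1-p2)) = sqrt(0.05*0.65) = 0.180278.
arg = 0.576628 + 0.180278 = 0.756906.
d = 2*arccos(0.756906) = 1.4245

1.4245


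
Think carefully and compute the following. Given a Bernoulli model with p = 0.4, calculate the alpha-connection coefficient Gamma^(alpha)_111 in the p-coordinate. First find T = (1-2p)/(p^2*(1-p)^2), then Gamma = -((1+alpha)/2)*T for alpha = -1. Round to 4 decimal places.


Skewness (Amari-Chentsov) tensor: T = (1-2p)/(p^2*(1-p)^2).
p = 0.4, 1-2p = 0.2, p^2 = 0.16, (1-p)^2 = 0.36.
T = 0.2/(0.16 * 0.36) = 3.472222.
In the p-coordinate, Gamma^(alpha) = Gamma^(0) - (alpha/2)*T with Gamma^(0) = (1/2)*g'(p) = -T/2,
so Gamma^(alpha) = -((1+alpha)/2)*T.
alpha = -1, -(1+alpha)/2 = 0.0.
Gamma = 0.0 * 3.472222 = 0.0000

0.0000


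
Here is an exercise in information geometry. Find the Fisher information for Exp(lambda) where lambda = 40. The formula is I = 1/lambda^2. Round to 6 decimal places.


Fisher information for exponential: I(lambda) = 1/lambda^2.
lambda = 40, lambda^2 = 1600.
I = 1/1600 = 0.000625

0.000625


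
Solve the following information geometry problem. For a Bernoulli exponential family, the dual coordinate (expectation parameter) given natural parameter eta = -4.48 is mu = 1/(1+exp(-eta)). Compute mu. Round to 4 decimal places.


Dual coordinate (expectation parameter) for Bernoulli:
mu = 1/(1+exp(-eta)).
eta = -4.48.
exp(-eta) = exp(4.48) = 88.234673.
mu = 1/(1+88.234673) = 0.0112

0.0112


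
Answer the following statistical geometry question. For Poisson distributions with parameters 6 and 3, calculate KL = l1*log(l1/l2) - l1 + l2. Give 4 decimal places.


KL divergence for Poisson:
KL = l1*log(l1/l2) - l1 + l2.
l1 = 6, l2 = 3.
log(6/3) = 0.693147.
l1*log(l1/l2) = 6 * 0.693147 = 4.158883.
KL = 4.158883 - 6 + 3 = 1.1589

1.1589


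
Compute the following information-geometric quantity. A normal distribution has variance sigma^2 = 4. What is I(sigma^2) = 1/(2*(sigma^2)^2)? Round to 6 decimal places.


Fisher information for variance: I(sigma^2) = 1/(2*sigma^4).
sigma^2 = 4, so sigma^4 = 16.
I = 1/(2*16) = 1/32 = 0.031250

0.031250


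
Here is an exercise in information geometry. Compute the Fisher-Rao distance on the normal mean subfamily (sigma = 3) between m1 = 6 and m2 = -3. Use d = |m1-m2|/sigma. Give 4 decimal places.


On the fixed-variance normal subfamily, geodesic distance = |m1-m2|/sigma.
|6 - -3| = 9.
sigma = 3.
d = 9/3 = 3.0000

3.0000


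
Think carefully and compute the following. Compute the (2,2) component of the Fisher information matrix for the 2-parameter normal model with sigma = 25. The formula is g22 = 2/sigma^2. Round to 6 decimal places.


For the 2-parameter normal family, the Fisher metric has:
  g11 = 1/sigma^2, g22 = 2/sigma^2.
sigma = 25, sigma^2 = 625.
g22 = 0.003200

0.003200


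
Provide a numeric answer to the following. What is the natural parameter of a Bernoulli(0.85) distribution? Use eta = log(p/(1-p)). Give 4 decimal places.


Natural parameter for Bernoulli: eta = log(p/(1-p)).
p = 0.85, 1-p = 0.15.
p/(1-p) = 5.666667.
eta = log(5.666667) = 1.7346

1.7346


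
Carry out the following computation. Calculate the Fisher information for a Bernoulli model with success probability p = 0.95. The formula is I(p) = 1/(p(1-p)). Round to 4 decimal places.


For Bernoulli(p), Fisher information is I(p) = 1/(p*(1-p)).
p = 0.95, 1-p = 0.05.
p*(1-p) = 0.0475.
I(p) = 1/0.0475 = 21.0526

21.0526


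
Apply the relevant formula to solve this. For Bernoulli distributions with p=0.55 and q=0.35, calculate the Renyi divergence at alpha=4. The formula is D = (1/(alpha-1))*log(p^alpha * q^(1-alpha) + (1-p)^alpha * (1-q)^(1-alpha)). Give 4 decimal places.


Renyi divergence of order alpha between Bernoulli distributions:
D = (1/(alpha-1))*log(p^alpha * q^(1-alpha) + (1-p)^alpha * (1-q)^(1-alpha)).
alpha = 4, p = 0.55, q = 0.35.
p^alpha * q^(1-alpha) = 0.55^4 * 0.35^-3 = 2.134257.
(1-p)^alpha * (1-q)^(1-alpha) = 0.45^4 * 0.65^-3 = 0.149317.
sum = 2.134257 + 0.149317 = 2.283574.
D = (1/3)*log(2.283574) = 0.2752

0.2752


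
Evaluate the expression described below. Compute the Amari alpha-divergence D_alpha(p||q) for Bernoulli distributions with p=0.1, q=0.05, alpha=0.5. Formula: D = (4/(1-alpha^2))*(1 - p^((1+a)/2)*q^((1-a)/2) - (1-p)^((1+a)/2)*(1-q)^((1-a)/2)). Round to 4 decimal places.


Amari alpha-divergence:
D = (4/(1-alpha^2))*(1 - p^((1+a)/2)*q^((1-a)/2) - (1-p)^((1+a)/2)*(1-q)^((1-a)/2)).
alpha = 0.5, p = 0.1, q = 0.05.
e1 = (1+alpha)/2 = 0.75, e2 = (1-alpha)/2 = 0.25.
t1 = p^e1 * q^e2 = 0.1^0.75 * 0.05^0.25 = 0.08409.
t2 = (1-p)^e1 * (1-q)^e2 = 0.9^0.75 * 0.95^0.25 = 0.912248.
4/(1-alpha^2) = 5.333333.
D = 5.333333*(1 - 0.08409 - 0.912248) = 0.0195

0.0195
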